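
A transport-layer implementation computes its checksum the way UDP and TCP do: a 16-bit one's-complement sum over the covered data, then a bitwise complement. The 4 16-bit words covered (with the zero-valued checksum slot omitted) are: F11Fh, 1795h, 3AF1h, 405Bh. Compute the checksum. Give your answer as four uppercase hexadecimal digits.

7BFE

One's-complement addition (fold any carry out of bit 15 back into bit 0):
  0xF11F + 0x1795 = 0x108B4 → wrap carry → 0x08B5
  0x08B5 + 0x3AF1 = 0x043A6
  0x43A6 + 0x405B = 0x08401
One's-complement sum = 0x8401.
Checksum = ~0x8401 & 0xFFFF = 0x7BFE.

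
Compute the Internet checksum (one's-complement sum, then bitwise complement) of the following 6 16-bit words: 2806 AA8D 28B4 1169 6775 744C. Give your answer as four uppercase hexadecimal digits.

178D

One's-complement addition (fold any carry out of bit 15 back into bit 0):
  0x2806 + 0xAA8D = 0x0D293
  0xD293 + 0x28B4 = 0x0FB47
  0xFB47 + 0x1169 = 0x10CB0 → wrap carry → 0x0CB1
  0x0CB1 + 0x6775 = 0x07426
  0x7426 + 0x744C = 0x0E872
One's-complement sum = 0xE872.
Checksum = ~0xE872 & 0xFFFF = 0x178D.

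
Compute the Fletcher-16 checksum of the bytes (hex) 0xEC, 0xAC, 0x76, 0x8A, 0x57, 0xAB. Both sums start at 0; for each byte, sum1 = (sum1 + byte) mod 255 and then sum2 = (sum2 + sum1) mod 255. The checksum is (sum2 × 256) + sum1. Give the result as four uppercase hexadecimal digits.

Running sums (mod 255):
  after byte 0 (0xEC): sum1=236, sum2=236
  after byte 1 (0xAC): sum1=153, sum2=134
  after byte 2 (0x76): sum1=16, sum2=150
  after byte 3 (0x8A): sum1=154, sum2=49
  after byte 4 (0x57): sum1=241, sum2=35
  after byte 5 (0xAB): sum1=157, sum2=192
Checksum = sum2·256 + sum1 = 192·256 + 157 = 49309 = 0xC09D.

C09D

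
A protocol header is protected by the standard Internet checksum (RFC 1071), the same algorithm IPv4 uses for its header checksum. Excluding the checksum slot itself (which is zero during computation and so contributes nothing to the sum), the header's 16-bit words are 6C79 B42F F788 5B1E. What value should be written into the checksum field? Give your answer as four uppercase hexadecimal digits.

One's-complement addition (fold any carry out of bit 15 back into bit 0):
  0x6C79 + 0xB42F = 0x120A8 → wrap carry → 0x20A9
  0x20A9 + 0xF788 = 0x11831 → wrap carry → 0x1832
  0x1832 + 0x5B1E = 0x07350
One's-complement sum = 0x7350.
Checksum = ~0x7350 & 0xFFFF = 0x8CAF.

8CAF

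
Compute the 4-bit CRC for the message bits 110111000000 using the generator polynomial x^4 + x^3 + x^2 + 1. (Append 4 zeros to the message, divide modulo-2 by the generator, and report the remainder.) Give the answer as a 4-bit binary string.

Append 4 zeros: 1101110000000000. Divide by 11101 (XOR where the leading bit is 1):
  pos 0: 11011 XOR 11101 = 00110
  pos 2: 11010 XOR 11101 = 00111
  pos 4: 11100 XOR 11101 = 00001
  pos 8: 10000 XOR 11101 = 01101
  pos 9: 11010 XOR 11101 = 00111
  pos 11: 11100 XOR 11101 = 00001
Remainder (last 4 bits) = 0001. This is the CRC / FCS.

0001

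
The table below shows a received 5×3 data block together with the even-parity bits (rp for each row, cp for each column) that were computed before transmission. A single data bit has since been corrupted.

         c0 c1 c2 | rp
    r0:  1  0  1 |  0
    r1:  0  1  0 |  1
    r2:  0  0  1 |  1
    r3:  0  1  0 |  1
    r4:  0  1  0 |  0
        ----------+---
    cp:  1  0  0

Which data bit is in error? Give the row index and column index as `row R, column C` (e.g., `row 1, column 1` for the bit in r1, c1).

Recompute each row's even parity and compare to rp:
  r0: data parity 0, sent rp 0 → ok
  r1: data parity 1, sent rp 1 → ok
  r2: data parity 1, sent rp 1 → ok
  r3: data parity 1, sent rp 1 → ok
  r4: data parity 1, sent rp 0 → mismatch
Recompute each column's even parity and compare to cp:
  c0: data parity 1, sent cp 1 → ok
  c1: data parity 1, sent cp 0 → mismatch
  c2: data parity 0, sent cp 0 → ok
Exactly one row (r4) and one column (c1) fail → the flipped bit is at their intersection.

row 4, column 1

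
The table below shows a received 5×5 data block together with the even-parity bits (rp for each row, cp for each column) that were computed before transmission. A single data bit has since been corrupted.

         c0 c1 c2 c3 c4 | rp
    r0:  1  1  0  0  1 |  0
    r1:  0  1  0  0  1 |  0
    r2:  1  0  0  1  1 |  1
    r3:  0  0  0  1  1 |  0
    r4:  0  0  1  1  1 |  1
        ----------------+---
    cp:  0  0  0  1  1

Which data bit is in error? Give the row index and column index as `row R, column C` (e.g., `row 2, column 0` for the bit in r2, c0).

Recompute each row's even parity and compare to rp:
  r0: data parity 1, sent rp 0 → mismatch
  r1: data parity 0, sent rp 0 → ok
  r2: data parity 1, sent rp 1 → ok
  r3: data parity 0, sent rp 0 → ok
  r4: data parity 1, sent rp 1 → ok
Recompute each column's even parity and compare to cp:
  c0: data parity 0, sent cp 0 → ok
  c1: data parity 0, sent cp 0 → ok
  c2: data parity 1, sent cp 0 → mismatch
  c3: data parity 1, sent cp 1 → ok
  c4: data parity 1, sent cp 1 → ok
Exactly one row (r0) and one column (c2) fail → the flipped bit is at their intersection.

row 0, column 2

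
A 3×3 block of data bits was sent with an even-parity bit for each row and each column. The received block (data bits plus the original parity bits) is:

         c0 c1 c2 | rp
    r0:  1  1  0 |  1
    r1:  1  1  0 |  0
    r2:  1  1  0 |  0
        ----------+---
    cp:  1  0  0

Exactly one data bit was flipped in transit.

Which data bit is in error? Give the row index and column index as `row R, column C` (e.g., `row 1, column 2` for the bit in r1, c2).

Recompute each row's even parity and compare to rp:
  r0: data parity 0, sent rp 1 → mismatch
  r1: data parity 0, sent rp 0 → ok
  r2: data parity 0, sent rp 0 → ok
Recompute each column's even parity and compare to cp:
  c0: data parity 1, sent cp 1 → ok
  c1: data parity 1, sent cp 0 → mismatch
  c2: data parity 0, sent cp 0 → ok
Exactly one row (r0) and one column (c1) fail → the flipped bit is at their intersection.

row 0, column 1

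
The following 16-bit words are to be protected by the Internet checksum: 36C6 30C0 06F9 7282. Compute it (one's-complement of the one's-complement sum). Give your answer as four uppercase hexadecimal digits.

1EFE

One's-complement addition (fold any carry out of bit 15 back into bit 0):
  0x36C6 + 0x30C0 = 0x06786
  0x6786 + 0x06F9 = 0x06E7F
  0x6E7F + 0x7282 = 0x0E101
One's-complement sum = 0xE101.
Checksum = ~0xE101 & 0xFFFF = 0x1EFE.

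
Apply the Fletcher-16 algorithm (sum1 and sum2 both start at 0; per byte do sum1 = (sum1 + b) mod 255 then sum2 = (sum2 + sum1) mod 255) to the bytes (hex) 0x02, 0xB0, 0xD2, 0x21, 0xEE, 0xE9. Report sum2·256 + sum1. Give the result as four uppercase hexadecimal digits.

Running sums (mod 255):
  after byte 0 (0x02): sum1=2, sum2=2
  after byte 1 (0xB0): sum1=178, sum2=180
  after byte 2 (0xD2): sum1=133, sum2=58
  after byte 3 (0x21): sum1=166, sum2=224
  after byte 4 (0xEE): sum1=149, sum2=118
  after byte 5 (0xE9): sum1=127, sum2=245
Checksum = sum2·256 + sum1 = 245·256 + 127 = 62847 = 0xF57F.

F57F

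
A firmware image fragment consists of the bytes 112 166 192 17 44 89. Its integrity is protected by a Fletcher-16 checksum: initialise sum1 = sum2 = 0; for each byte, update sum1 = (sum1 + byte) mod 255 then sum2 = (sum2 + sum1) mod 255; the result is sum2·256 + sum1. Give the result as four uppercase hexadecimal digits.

Running sums (mod 255):
  after byte 0 (112): sum1=112, sum2=112
  after byte 1 (166): sum1=23, sum2=135
  after byte 2 (192): sum1=215, sum2=95
  after byte 3 (17): sum1=232, sum2=72
  after byte 4 (44): sum1=21, sum2=93
  after byte 5 (89): sum1=110, sum2=203
Checksum = sum2·256 + sum1 = 203·256 + 110 = 52078 = 0xCB6E.

CB6E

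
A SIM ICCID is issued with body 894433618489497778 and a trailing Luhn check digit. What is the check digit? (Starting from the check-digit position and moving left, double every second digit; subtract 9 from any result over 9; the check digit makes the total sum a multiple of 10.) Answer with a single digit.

2

Partial digits right→left: 8 7 7 7 9 4 9 8 4 8 1 6 3 3 4 4 9 8
Double every second digit counting from the check-digit position (so the 1st, 3rd, 5th, ... of the partial from the right).
  doubled (with −9 where >9): 7 5 9 9 8 2 6 8 9 → sum 63
  kept as-is: 7 7 4 8 8 6 3 4 8 → sum 55
Total = 63 + 55 = 118.
Check digit = (10 − (118 mod 10)) mod 10 = 2.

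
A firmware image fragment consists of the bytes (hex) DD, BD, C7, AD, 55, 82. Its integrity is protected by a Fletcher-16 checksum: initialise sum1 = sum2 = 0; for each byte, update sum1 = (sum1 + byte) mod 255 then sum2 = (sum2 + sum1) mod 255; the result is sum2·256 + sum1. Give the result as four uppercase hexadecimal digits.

3DE8

Running sums (mod 255):
  after byte 0 (DD): sum1=221, sum2=221
  after byte 1 (BD): sum1=155, sum2=121
  after byte 2 (C7): sum1=99, sum2=220
  after byte 3 (AD): sum1=17, sum2=237
  after byte 4 (55): sum1=102, sum2=84
  after byte 5 (82): sum1=232, sum2=61
Checksum = sum2·256 + sum1 = 61·256 + 232 = 15848 = 0x3DE8.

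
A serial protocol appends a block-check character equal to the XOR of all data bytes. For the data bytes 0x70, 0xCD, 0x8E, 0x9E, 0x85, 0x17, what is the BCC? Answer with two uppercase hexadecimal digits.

XOR the bytes together:
  start with 0x70
  0x70 ⊕ 0xCD = 0xBD
  0xBD ⊕ 0x8E = 0x33
  0x33 ⊕ 0x9E = 0xAD
  0xAD ⊕ 0x85 = 0x28
  0x28 ⊕ 0x17 = 0x3F

3F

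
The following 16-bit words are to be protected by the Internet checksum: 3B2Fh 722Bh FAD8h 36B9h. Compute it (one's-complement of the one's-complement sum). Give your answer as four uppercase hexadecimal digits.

2113

One's-complement addition (fold any carry out of bit 15 back into bit 0):
  0x3B2F + 0x722B = 0x0AD5A
  0xAD5A + 0xFAD8 = 0x1A832 → wrap carry → 0xA833
  0xA833 + 0x36B9 = 0x0DEEC
One's-complement sum = 0xDEEC.
Checksum = ~0xDEEC & 0xFFFF = 0x2113.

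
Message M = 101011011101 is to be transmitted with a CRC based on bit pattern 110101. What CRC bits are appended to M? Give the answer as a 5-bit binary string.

Append 5 zeros: 10101101110100000. Divide by 110101 (XOR where the leading bit is 1):
  pos 0: 101011 XOR 110101 = 011110
  pos 1: 111100 XOR 110101 = 001001
  pos 3: 100111 XOR 110101 = 010010
  pos 4: 100101 XOR 110101 = 010000
  pos 5: 100000 XOR 110101 = 010101
  pos 6: 101011 XOR 110101 = 011110
  pos 7: 111100 XOR 110101 = 001001
  pos 9: 100100 XOR 110101 = 010001
  pos 10: 100010 XOR 110101 = 010111
  pos 11: 101110 XOR 110101 = 011011
Remainder (last 5 bits) = 11011. This is the CRC / FCS.

11011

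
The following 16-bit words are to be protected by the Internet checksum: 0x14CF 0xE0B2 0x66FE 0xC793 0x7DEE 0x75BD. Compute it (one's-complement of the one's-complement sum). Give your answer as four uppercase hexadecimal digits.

One's-complement addition (fold any carry out of bit 15 back into bit 0):
  0x14CF + 0xE0B2 = 0x0F581
  0xF581 + 0x66FE = 0x15C7F → wrap carry → 0x5C80
  0x5C80 + 0xC793 = 0x12413 → wrap carry → 0x2414
  0x2414 + 0x7DEE = 0x0A202
  0xA202 + 0x75BD = 0x117BF → wrap carry → 0x17C0
One's-complement sum = 0x17C0.
Checksum = ~0x17C0 & 0xFFFF = 0xE83F.

E83F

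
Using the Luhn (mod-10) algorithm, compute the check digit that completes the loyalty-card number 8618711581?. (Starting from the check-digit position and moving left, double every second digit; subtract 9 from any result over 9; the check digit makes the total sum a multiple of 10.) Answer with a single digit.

0

Partial digits right→left: 1 8 5 1 1 7 8 1 6 8
Double every second digit counting from the check-digit position (so the 1st, 3rd, 5th, ... of the partial from the right).
  doubled (with −9 where >9): 2 1 2 7 3 → sum 15
  kept as-is: 8 1 7 1 8 → sum 25
Total = 15 + 25 = 40.
Check digit = (10 − (40 mod 10)) mod 10 = 0.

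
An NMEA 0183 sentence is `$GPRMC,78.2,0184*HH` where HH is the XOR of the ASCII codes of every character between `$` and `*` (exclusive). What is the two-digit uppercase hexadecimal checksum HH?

55

XOR the ASCII codes of the payload characters:
  'G' = 0x47 → acc = 0x47
  'P' = 0x50 → acc = 0x17
  'R' = 0x52 → acc = 0x45
  'M' = 0x4D → acc = 0x08
  'C' = 0x43 → acc = 0x4B
  ',' = 0x2C → acc = 0x67
  '7' = 0x37 → acc = 0x50
  '8' = 0x38 → acc = 0x68
  '.' = 0x2E → acc = 0x46
  '2' = 0x32 → acc = 0x74
  ',' = 0x2C → acc = 0x58
  '0' = 0x30 → acc = 0x68
  '1' = 0x31 → acc = 0x59
  '8' = 0x38 → acc = 0x61
  '4' = 0x34 → acc = 0x55
Checksum = 0x55.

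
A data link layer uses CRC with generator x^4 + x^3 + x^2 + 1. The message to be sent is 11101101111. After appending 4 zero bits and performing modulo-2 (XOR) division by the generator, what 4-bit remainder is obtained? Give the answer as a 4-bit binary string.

0001

Append 4 zeros: 111011011110000. Divide by 11101 (XOR where the leading bit is 1):
  pos 0: 11101 XOR 11101 = 00000
  pos 5: 10111 XOR 11101 = 01010
  pos 6: 10101 XOR 11101 = 01000
  pos 7: 10000 XOR 11101 = 01101
  pos 8: 11010 XOR 11101 = 00111
  pos 10: 11100 XOR 11101 = 00001
Remainder (last 4 bits) = 0001. This is the CRC / FCS.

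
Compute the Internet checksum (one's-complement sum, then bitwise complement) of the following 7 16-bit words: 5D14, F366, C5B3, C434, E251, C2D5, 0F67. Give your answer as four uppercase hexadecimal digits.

One's-complement addition (fold any carry out of bit 15 back into bit 0):
  0x5D14 + 0xF366 = 0x1507A → wrap carry → 0x507B
  0x507B + 0xC5B3 = 0x1162E → wrap carry → 0x162F
  0x162F + 0xC434 = 0x0DA63
  0xDA63 + 0xE251 = 0x1BCB4 → wrap carry → 0xBCB5
  0xBCB5 + 0xC2D5 = 0x17F8A → wrap carry → 0x7F8B
  0x7F8B + 0x0F67 = 0x08EF2
One's-complement sum = 0x8EF2.
Checksum = ~0x8EF2 & 0xFFFF = 0x710D.

710D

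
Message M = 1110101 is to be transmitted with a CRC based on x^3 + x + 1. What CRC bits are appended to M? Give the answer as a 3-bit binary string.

011

Append 3 zeros: 1110101000. Divide by 1011 (XOR where the leading bit is 1):
  pos 0: 1110 XOR 1011 = 0101
  pos 1: 1011 XOR 1011 = 0000
  pos 6: 1000 XOR 1011 = 0011
Remainder (last 3 bits) = 011. This is the CRC / FCS.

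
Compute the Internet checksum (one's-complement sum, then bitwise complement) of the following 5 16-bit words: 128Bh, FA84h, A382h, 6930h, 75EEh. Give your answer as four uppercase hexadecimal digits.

One's-complement addition (fold any carry out of bit 15 back into bit 0):
  0x128B + 0xFA84 = 0x10D0F → wrap carry → 0x0D10
  0x0D10 + 0xA382 = 0x0B092
  0xB092 + 0x6930 = 0x119C2 → wrap carry → 0x19C3
  0x19C3 + 0x75EE = 0x08FB1
One's-complement sum = 0x8FB1.
Checksum = ~0x8FB1 & 0xFFFF = 0x704E.

704E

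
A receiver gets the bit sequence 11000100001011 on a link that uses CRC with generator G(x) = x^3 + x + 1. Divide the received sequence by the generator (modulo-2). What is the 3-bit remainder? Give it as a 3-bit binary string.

000

Modulo-2 division of 11000100001011 by 1011:
  pos 0: 1100 XOR 1011 = 0111
  pos 1: 1110 XOR 1011 = 0101
  pos 2: 1011 XOR 1011 = 0000
  pos 10: 1011 XOR 1011 = 0000
Remainder = 000 (zero — the frame passes the CRC check).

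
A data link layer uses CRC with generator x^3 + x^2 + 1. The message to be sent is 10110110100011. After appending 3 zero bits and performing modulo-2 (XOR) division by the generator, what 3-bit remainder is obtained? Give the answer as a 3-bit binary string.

001

Append 3 zeros: 10110110100011000. Divide by 1101 (XOR where the leading bit is 1):
  pos 0: 1011 XOR 1101 = 0110
  pos 1: 1100 XOR 1101 = 0001
  pos 4: 1110 XOR 1101 = 0011
  pos 6: 1110 XOR 1101 = 0011
  pos 8: 1100 XOR 1101 = 0001
  pos 11: 1110 XOR 1101 = 0011
  pos 13: 1100 XOR 1101 = 0001
Remainder (last 3 bits) = 001. This is the CRC / FCS.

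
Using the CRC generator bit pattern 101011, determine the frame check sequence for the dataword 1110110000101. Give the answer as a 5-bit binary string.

01110

Append 5 zeros: 111011000010100000. Divide by 101011 (XOR where the leading bit is 1):
  pos 0: 111011 XOR 101011 = 010000
  pos 1: 100000 XOR 101011 = 001011
  pos 3: 101100 XOR 101011 = 000111
  pos 6: 111010 XOR 101011 = 010001
  pos 7: 100011 XOR 101011 = 001000
  pos 9: 100000 XOR 101011 = 001011
  pos 11: 101100 XOR 101011 = 000111
Remainder (last 5 bits) = 01110. This is the CRC / FCS.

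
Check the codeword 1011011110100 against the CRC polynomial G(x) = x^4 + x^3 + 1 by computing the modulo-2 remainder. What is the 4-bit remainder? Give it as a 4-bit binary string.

Modulo-2 division of 1011011110100 by 11001:
  pos 0: 10110 XOR 11001 = 01111
  pos 1: 11111 XOR 11001 = 00110
  pos 3: 11011 XOR 11001 = 00010
  pos 6: 10101 XOR 11001 = 01100
  pos 7: 11000 XOR 11001 = 00001
Remainder = 0010 (nonzero — an error is detected).

0010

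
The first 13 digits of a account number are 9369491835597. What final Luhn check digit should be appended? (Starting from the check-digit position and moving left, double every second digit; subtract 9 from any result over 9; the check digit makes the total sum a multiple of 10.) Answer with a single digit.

Partial digits right→left: 7 9 5 5 3 8 1 9 4 9 6 3 9
Double every second digit counting from the check-digit position (so the 1st, 3rd, 5th, ... of the partial from the right).
  doubled (with −9 where >9): 5 1 6 2 8 3 9 → sum 34
  kept as-is: 9 5 8 9 9 3 → sum 43
Total = 34 + 43 = 77.
Check digit = (10 − (77 mod 10)) mod 10 = 3.

3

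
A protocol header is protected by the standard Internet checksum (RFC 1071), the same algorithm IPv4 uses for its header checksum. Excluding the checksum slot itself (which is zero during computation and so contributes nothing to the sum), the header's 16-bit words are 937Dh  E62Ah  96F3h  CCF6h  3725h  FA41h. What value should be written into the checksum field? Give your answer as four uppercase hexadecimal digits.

One's-complement addition (fold any carry out of bit 15 back into bit 0):
  0x937D + 0xE62A = 0x179A7 → wrap carry → 0x79A8
  0x79A8 + 0x96F3 = 0x1109B → wrap carry → 0x109C
  0x109C + 0xCCF6 = 0x0DD92
  0xDD92 + 0x3725 = 0x114B7 → wrap carry → 0x14B8
  0x14B8 + 0xFA41 = 0x10EF9 → wrap carry → 0x0EFA
One's-complement sum = 0x0EFA.
Checksum = ~0x0EFA & 0xFFFF = 0xF105.

F105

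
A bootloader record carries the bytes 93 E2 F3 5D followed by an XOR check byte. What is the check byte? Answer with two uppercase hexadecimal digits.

DF

XOR the bytes together:
  start with 0x93
  0x93 ⊕ 0xE2 = 0x71
  0x71 ⊕ 0xF3 = 0x82
  0x82 ⊕ 0x5D = 0xDF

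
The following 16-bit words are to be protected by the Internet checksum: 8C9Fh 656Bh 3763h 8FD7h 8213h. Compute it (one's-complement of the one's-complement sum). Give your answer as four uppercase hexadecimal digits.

One's-complement addition (fold any carry out of bit 15 back into bit 0):
  0x8C9F + 0x656B = 0x0F20A
  0xF20A + 0x3763 = 0x1296D → wrap carry → 0x296E
  0x296E + 0x8FD7 = 0x0B945
  0xB945 + 0x8213 = 0x13B58 → wrap carry → 0x3B59
One's-complement sum = 0x3B59.
Checksum = ~0x3B59 & 0xFFFF = 0xC4A6.

C4A6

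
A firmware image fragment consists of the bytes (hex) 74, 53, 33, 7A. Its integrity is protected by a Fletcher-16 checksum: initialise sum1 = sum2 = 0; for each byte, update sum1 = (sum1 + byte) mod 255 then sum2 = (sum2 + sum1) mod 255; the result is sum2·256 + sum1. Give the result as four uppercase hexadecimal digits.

Running sums (mod 255):
  after byte 0 (74): sum1=116, sum2=116
  after byte 1 (53): sum1=199, sum2=60
  after byte 2 (33): sum1=250, sum2=55
  after byte 3 (7A): sum1=117, sum2=172
Checksum = sum2·256 + sum1 = 172·256 + 117 = 44149 = 0xAC75.

AC75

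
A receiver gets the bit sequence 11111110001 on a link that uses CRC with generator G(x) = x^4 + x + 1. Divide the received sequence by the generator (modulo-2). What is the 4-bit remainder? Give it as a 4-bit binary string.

1011

Modulo-2 division of 11111110001 by 10011:
  pos 0: 11111 XOR 10011 = 01100
  pos 1: 11001 XOR 10011 = 01010
  pos 2: 10101 XOR 10011 = 00110
  pos 4: 11000 XOR 10011 = 01011
  pos 5: 10110 XOR 10011 = 00101
Remainder = 1011 (nonzero — an error is detected).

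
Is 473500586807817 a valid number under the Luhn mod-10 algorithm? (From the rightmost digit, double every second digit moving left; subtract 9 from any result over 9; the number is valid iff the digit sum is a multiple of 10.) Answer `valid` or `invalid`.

From the right, keep odd positions and double even positions (subtract 9 from any doubled value over 9):
  doubled (positions 2,4,...): 2 5 7 7 0 1 5 → sum 27
  kept (positions 1,3,...): 7 8 0 6 5 0 3 4 → sum 33
Total = 60.
60 mod 10 = 0, so the number is valid.

valid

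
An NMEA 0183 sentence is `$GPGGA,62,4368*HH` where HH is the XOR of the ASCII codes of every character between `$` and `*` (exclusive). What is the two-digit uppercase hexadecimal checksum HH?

XOR the ASCII codes of the payload characters:
  'G' = 0x47 → acc = 0x47
  'P' = 0x50 → acc = 0x17
  'G' = 0x47 → acc = 0x50
  'G' = 0x47 → acc = 0x17
  'A' = 0x41 → acc = 0x56
  ',' = 0x2C → acc = 0x7A
  '6' = 0x36 → acc = 0x4C
  '2' = 0x32 → acc = 0x7E
  ',' = 0x2C → acc = 0x52
  '4' = 0x34 → acc = 0x66
  '3' = 0x33 → acc = 0x55
  '6' = 0x36 → acc = 0x63
  '8' = 0x38 → acc = 0x5B
Checksum = 0x5B.

5B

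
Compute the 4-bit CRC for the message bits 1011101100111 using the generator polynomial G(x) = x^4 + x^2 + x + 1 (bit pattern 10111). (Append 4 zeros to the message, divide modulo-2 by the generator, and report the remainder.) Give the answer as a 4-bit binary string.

1110

Append 4 zeros: 10111011001110000. Divide by 10111 (XOR where the leading bit is 1):
  pos 0: 10111 XOR 10111 = 00000
  pos 6: 11001 XOR 10111 = 01110
  pos 7: 11101 XOR 10111 = 01010
  pos 8: 10101 XOR 10111 = 00010
  pos 11: 10000 XOR 10111 = 00111
Remainder (last 4 bits) = 1110. This is the CRC / FCS.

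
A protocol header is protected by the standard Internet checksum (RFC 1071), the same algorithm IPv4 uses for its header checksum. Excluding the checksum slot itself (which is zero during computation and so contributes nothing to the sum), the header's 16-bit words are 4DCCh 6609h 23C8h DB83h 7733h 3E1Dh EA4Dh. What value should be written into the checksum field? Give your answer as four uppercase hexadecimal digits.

AD3F

One's-complement addition (fold any carry out of bit 15 back into bit 0):
  0x4DCC + 0x6609 = 0x0B3D5
  0xB3D5 + 0x23C8 = 0x0D79D
  0xD79D + 0xDB83 = 0x1B320 → wrap carry → 0xB321
  0xB321 + 0x7733 = 0x12A54 → wrap carry → 0x2A55
  0x2A55 + 0x3E1D = 0x06872
  0x6872 + 0xEA4D = 0x152BF → wrap carry → 0x52C0
One's-complement sum = 0x52C0.
Checksum = ~0x52C0 & 0xFFFF = 0xAD3F.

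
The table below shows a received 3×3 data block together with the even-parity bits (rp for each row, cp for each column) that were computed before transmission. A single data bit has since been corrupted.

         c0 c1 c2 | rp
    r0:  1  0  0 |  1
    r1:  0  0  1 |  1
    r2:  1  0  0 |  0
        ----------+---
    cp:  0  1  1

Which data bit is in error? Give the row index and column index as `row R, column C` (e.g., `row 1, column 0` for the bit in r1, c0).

row 2, column 1

Recompute each row's even parity and compare to rp:
  r0: data parity 1, sent rp 1 → ok
  r1: data parity 1, sent rp 1 → ok
  r2: data parity 1, sent rp 0 → mismatch
Recompute each column's even parity and compare to cp:
  c0: data parity 0, sent cp 0 → ok
  c1: data parity 0, sent cp 1 → mismatch
  c2: data parity 1, sent cp 1 → ok
Exactly one row (r2) and one column (c1) fail → the flipped bit is at their intersection.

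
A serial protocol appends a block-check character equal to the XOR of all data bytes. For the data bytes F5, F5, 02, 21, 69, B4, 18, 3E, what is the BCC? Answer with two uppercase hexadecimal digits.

XOR the bytes together:
  start with 0xF5
  0xF5 ⊕ 0xF5 = 0x00
  0x00 ⊕ 0x02 = 0x02
  0x02 ⊕ 0x21 = 0x23
  0x23 ⊕ 0x69 = 0x4A
  0x4A ⊕ 0xB4 = 0xFE
  0xFE ⊕ 0x18 = 0xE6
  0xE6 ⊕ 0x3E = 0xD8

D8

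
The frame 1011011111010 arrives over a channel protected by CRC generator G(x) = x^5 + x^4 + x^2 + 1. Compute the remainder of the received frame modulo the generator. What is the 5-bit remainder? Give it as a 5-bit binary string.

Modulo-2 division of 1011011111010 by 110101:
  pos 0: 101101 XOR 110101 = 011000
  pos 1: 110001 XOR 110101 = 000100
  pos 4: 100111 XOR 110101 = 010010
  pos 5: 100100 XOR 110101 = 010001
  pos 6: 100011 XOR 110101 = 010110
  pos 7: 101100 XOR 110101 = 011001
Remainder = 11001 (nonzero — an error is detected).

11001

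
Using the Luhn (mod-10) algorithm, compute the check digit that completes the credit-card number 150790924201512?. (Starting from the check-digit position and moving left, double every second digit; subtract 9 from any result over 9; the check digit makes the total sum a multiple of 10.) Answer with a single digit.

Partial digits right→left: 2 1 5 1 0 2 4 2 9 0 9 7 0 5 1
Double every second digit counting from the check-digit position (so the 1st, 3rd, 5th, ... of the partial from the right).
  doubled (with −9 where >9): 4 1 0 8 9 9 0 2 → sum 33
  kept as-is: 1 1 2 2 0 7 5 → sum 18
Total = 33 + 18 = 51.
Check digit = (10 − (51 mod 10)) mod 10 = 9.

9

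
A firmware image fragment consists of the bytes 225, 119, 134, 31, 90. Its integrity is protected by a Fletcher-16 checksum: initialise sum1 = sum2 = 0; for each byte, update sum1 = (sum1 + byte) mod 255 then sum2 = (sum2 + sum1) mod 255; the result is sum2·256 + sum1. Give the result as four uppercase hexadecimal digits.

7359

Running sums (mod 255):
  after byte 0 (225): sum1=225, sum2=225
  after byte 1 (119): sum1=89, sum2=59
  after byte 2 (134): sum1=223, sum2=27
  after byte 3 (31): sum1=254, sum2=26
  after byte 4 (90): sum1=89, sum2=115
Checksum = sum2·256 + sum1 = 115·256 + 89 = 29529 = 0x7359.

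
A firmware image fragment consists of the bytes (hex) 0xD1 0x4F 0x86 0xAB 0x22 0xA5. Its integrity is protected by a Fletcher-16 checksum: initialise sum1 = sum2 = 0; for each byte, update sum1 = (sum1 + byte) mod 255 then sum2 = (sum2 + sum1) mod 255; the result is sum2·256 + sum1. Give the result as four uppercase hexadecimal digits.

Running sums (mod 255):
  after byte 0 (0xD1): sum1=209, sum2=209
  after byte 1 (0x4F): sum1=33, sum2=242
  after byte 2 (0x86): sum1=167, sum2=154
  after byte 3 (0xAB): sum1=83, sum2=237
  after byte 4 (0x22): sum1=117, sum2=99
  after byte 5 (0xA5): sum1=27, sum2=126
Checksum = sum2·256 + sum1 = 126·256 + 27 = 32283 = 0x7E1B.

7E1B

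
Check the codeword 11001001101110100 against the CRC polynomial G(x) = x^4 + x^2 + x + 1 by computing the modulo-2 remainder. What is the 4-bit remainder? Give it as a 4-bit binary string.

1000

Modulo-2 division of 11001001101110100 by 10111:
  pos 0: 11001 XOR 10111 = 01110
  pos 1: 11100 XOR 10111 = 01011
  pos 2: 10110 XOR 10111 = 00001
  pos 6: 11101 XOR 10111 = 01010
  pos 7: 10101 XOR 10111 = 00010
  pos 10: 10101 XOR 10111 = 00010
Remainder = 1000 (nonzero — an error is detected).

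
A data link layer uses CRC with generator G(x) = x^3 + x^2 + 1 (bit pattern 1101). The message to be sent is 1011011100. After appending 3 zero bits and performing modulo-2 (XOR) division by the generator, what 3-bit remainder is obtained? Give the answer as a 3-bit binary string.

110

Append 3 zeros: 1011011100000. Divide by 1101 (XOR where the leading bit is 1):
  pos 0: 1011 XOR 1101 = 0110
  pos 1: 1100 XOR 1101 = 0001
  pos 4: 1111 XOR 1101 = 0010
  pos 6: 1000 XOR 1101 = 0101
  pos 7: 1010 XOR 1101 = 0111
  pos 8: 1110 XOR 1101 = 0011
Remainder (last 3 bits) = 110. This is the CRC / FCS.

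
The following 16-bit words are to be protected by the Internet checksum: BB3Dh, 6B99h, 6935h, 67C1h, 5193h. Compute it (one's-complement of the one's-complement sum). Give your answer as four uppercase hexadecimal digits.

One's-complement addition (fold any carry out of bit 15 back into bit 0):
  0xBB3D + 0x6B99 = 0x126D6 → wrap carry → 0x26D7
  0x26D7 + 0x6935 = 0x0900C
  0x900C + 0x67C1 = 0x0F7CD
  0xF7CD + 0x5193 = 0x14960 → wrap carry → 0x4961
One's-complement sum = 0x4961.
Checksum = ~0x4961 & 0xFFFF = 0xB69E.

B69E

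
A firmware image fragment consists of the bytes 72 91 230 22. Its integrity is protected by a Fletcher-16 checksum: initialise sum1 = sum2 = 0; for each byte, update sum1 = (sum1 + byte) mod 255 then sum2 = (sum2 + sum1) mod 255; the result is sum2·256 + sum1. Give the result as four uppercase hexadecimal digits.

Running sums (mod 255):
  after byte 0 (72): sum1=72, sum2=72
  after byte 1 (91): sum1=163, sum2=235
  after byte 2 (230): sum1=138, sum2=118
  after byte 3 (22): sum1=160, sum2=23
Checksum = sum2·256 + sum1 = 23·256 + 160 = 6048 = 0x17A0.

17A0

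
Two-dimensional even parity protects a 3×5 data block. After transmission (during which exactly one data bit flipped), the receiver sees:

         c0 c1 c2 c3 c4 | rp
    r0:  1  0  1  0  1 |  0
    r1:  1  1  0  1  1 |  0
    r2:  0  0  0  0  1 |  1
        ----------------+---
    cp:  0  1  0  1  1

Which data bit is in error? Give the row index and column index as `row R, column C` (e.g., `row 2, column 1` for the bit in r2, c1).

row 0, column 2

Recompute each row's even parity and compare to rp:
  r0: data parity 1, sent rp 0 → mismatch
  r1: data parity 0, sent rp 0 → ok
  r2: data parity 1, sent rp 1 → ok
Recompute each column's even parity and compare to cp:
  c0: data parity 0, sent cp 0 → ok
  c1: data parity 1, sent cp 1 → ok
  c2: data parity 1, sent cp 0 → mismatch
  c3: data parity 1, sent cp 1 → ok
  c4: data parity 1, sent cp 1 → ok
Exactly one row (r0) and one column (c2) fail → the flipped bit is at their intersection.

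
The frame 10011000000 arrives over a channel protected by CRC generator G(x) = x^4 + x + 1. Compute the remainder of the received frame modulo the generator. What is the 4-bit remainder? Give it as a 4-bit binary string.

Modulo-2 division of 10011000000 by 10011:
  pos 0: 10011 XOR 10011 = 00000
Remainder = 0000 (zero — the frame passes the CRC check).

0000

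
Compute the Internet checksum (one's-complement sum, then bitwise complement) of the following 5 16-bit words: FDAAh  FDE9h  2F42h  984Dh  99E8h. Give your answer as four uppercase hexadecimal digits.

A2F2

One's-complement addition (fold any carry out of bit 15 back into bit 0):
  0xFDAA + 0xFDE9 = 0x1FB93 → wrap carry → 0xFB94
  0xFB94 + 0x2F42 = 0x12AD6 → wrap carry → 0x2AD7
  0x2AD7 + 0x984D = 0x0C324
  0xC324 + 0x99E8 = 0x15D0C → wrap carry → 0x5D0D
One's-complement sum = 0x5D0D.
Checksum = ~0x5D0D & 0xFFFF = 0xA2F2.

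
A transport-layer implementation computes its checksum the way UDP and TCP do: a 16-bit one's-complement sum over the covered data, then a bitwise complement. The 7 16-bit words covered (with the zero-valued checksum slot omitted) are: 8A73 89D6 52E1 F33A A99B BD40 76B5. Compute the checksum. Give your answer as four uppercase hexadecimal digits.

One's-complement addition (fold any carry out of bit 15 back into bit 0):
  0x8A73 + 0x89D6 = 0x11449 → wrap carry → 0x144A
  0x144A + 0x52E1 = 0x0672B
  0x672B + 0xF33A = 0x15A65 → wrap carry → 0x5A66
  0x5A66 + 0xA99B = 0x10401 → wrap carry → 0x0402
  0x0402 + 0xBD40 = 0x0C142
  0xC142 + 0x76B5 = 0x137F7 → wrap carry → 0x37F8
One's-complement sum = 0x37F8.
Checksum = ~0x37F8 & 0xFFFF = 0xC807.

C807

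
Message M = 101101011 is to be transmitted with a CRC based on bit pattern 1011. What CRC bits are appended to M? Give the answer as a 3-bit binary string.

000

Append 3 zeros: 101101011000. Divide by 1011 (XOR where the leading bit is 1):
  pos 0: 1011 XOR 1011 = 0000
  pos 5: 1011 XOR 1011 = 0000
Remainder (last 3 bits) = 000. This is the CRC / FCS.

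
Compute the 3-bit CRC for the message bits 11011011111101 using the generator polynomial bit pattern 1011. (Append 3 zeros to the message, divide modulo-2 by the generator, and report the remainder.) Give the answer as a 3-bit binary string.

001

Append 3 zeros: 11011011111101000. Divide by 1011 (XOR where the leading bit is 1):
  pos 0: 1101 XOR 1011 = 0110
  pos 1: 1101 XOR 1011 = 0110
  pos 2: 1100 XOR 1011 = 0111
  pos 3: 1111 XOR 1011 = 0100
  pos 4: 1001 XOR 1011 = 0010
  pos 6: 1011 XOR 1011 = 0000
  pos 10: 1101 XOR 1011 = 0110
  pos 11: 1100 XOR 1011 = 0111
  pos 12: 1110 XOR 1011 = 0101
  pos 13: 1010 XOR 1011 = 0001
Remainder (last 3 bits) = 001. This is the CRC / FCS.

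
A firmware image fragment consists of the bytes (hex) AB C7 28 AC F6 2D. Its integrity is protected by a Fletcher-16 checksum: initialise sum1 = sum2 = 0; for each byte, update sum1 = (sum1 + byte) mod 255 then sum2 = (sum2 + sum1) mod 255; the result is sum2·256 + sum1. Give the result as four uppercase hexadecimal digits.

Running sums (mod 255):
  after byte 0 (AB): sum1=171, sum2=171
  after byte 1 (C7): sum1=115, sum2=31
  after byte 2 (28): sum1=155, sum2=186
  after byte 3 (AC): sum1=72, sum2=3
  after byte 4 (F6): sum1=63, sum2=66
  after byte 5 (2D): sum1=108, sum2=174
Checksum = sum2·256 + sum1 = 174·256 + 108 = 44652 = 0xAE6C.

AE6C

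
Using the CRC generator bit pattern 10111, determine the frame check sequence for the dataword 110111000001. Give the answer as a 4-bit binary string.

0101

Append 4 zeros: 1101110000010000. Divide by 10111 (XOR where the leading bit is 1):
  pos 0: 11011 XOR 10111 = 01100
  pos 1: 11001 XOR 10111 = 01110
  pos 2: 11100 XOR 10111 = 01011
  pos 3: 10110 XOR 10111 = 00001
  pos 7: 10001 XOR 10111 = 00110
  pos 9: 11000 XOR 10111 = 01111
  pos 10: 11110 XOR 10111 = 01001
  pos 11: 10010 XOR 10111 = 00101
Remainder (last 4 bits) = 0101. This is the CRC / FCS.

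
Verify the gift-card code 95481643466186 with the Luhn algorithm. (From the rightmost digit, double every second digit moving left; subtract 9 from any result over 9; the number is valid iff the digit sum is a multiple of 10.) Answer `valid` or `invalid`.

From the right, keep odd positions and double even positions (subtract 9 from any doubled value over 9):
  doubled (positions 2,4,...): 7 3 8 8 2 8 9 → sum 45
  kept (positions 1,3,...): 6 1 6 3 6 8 5 → sum 35
Total = 80.
80 mod 10 = 0, so the number is valid.

valid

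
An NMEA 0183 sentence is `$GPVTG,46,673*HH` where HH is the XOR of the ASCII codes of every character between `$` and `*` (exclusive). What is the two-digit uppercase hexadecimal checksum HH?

XOR the ASCII codes of the payload characters:
  'G' = 0x47 → acc = 0x47
  'P' = 0x50 → acc = 0x17
  'V' = 0x56 → acc = 0x41
  'T' = 0x54 → acc = 0x15
  'G' = 0x47 → acc = 0x52
  ',' = 0x2C → acc = 0x7E
  '4' = 0x34 → acc = 0x4A
  '6' = 0x36 → acc = 0x7C
  ',' = 0x2C → acc = 0x50
  '6' = 0x36 → acc = 0x66
  '7' = 0x37 → acc = 0x51
  '3' = 0x33 → acc = 0x62
Checksum = 0x62.

62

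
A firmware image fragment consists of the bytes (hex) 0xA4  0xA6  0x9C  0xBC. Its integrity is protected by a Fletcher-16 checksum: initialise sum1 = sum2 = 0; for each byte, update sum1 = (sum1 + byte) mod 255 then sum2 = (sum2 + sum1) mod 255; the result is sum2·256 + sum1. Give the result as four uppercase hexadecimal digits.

7CA4

Running sums (mod 255):
  after byte 0 (0xA4): sum1=164, sum2=164
  after byte 1 (0xA6): sum1=75, sum2=239
  after byte 2 (0x9C): sum1=231, sum2=215
  after byte 3 (0xBC): sum1=164, sum2=124
Checksum = sum2·256 + sum1 = 124·256 + 164 = 31908 = 0x7CA4.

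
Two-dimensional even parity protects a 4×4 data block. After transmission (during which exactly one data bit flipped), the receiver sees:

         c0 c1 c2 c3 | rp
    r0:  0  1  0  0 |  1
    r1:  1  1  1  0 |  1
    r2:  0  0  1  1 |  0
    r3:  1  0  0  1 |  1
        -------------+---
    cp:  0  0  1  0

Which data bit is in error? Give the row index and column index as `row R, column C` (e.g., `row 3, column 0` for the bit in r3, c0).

row 3, column 2

Recompute each row's even parity and compare to rp:
  r0: data parity 1, sent rp 1 → ok
  r1: data parity 1, sent rp 1 → ok
  r2: data parity 0, sent rp 0 → ok
  r3: data parity 0, sent rp 1 → mismatch
Recompute each column's even parity and compare to cp:
  c0: data parity 0, sent cp 0 → ok
  c1: data parity 0, sent cp 0 → ok
  c2: data parity 0, sent cp 1 → mismatch
  c3: data parity 0, sent cp 0 → ok
Exactly one row (r3) and one column (c2) fail → the flipped bit is at their intersection.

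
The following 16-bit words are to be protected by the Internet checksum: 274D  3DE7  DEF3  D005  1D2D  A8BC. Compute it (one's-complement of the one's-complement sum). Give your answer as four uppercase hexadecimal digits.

25E8

One's-complement addition (fold any carry out of bit 15 back into bit 0):
  0x274D + 0x3DE7 = 0x06534
  0x6534 + 0xDEF3 = 0x14427 → wrap carry → 0x4428
  0x4428 + 0xD005 = 0x1142D → wrap carry → 0x142E
  0x142E + 0x1D2D = 0x0315B
  0x315B + 0xA8BC = 0x0DA17
One's-complement sum = 0xDA17.
Checksum = ~0xDA17 & 0xFFFF = 0x25E8.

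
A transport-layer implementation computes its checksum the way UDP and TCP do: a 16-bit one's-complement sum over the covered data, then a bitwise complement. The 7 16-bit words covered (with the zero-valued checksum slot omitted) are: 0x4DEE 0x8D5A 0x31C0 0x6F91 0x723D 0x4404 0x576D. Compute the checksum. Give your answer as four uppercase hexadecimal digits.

One's-complement addition (fold any carry out of bit 15 back into bit 0):
  0x4DEE + 0x8D5A = 0x0DB48
  0xDB48 + 0x31C0 = 0x10D08 → wrap carry → 0x0D09
  0x0D09 + 0x6F91 = 0x07C9A
  0x7C9A + 0x723D = 0x0EED7
  0xEED7 + 0x4404 = 0x132DB → wrap carry → 0x32DC
  0x32DC + 0x576D = 0x08A49
One's-complement sum = 0x8A49.
Checksum = ~0x8A49 & 0xFFFF = 0x75B6.

75B6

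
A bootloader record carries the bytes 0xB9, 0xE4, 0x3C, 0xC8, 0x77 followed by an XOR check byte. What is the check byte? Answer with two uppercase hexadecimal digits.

XOR the bytes together:
  start with 0xB9
  0xB9 ⊕ 0xE4 = 0x5D
  0x5D ⊕ 0x3C = 0x61
  0x61 ⊕ 0xC8 = 0xA9
  0xA9 ⊕ 0x77 = 0xDE

DE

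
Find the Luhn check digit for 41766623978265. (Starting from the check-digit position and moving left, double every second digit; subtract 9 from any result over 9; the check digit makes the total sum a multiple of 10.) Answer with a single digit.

4

Partial digits right→left: 5 6 2 8 7 9 3 2 6 6 6 7 1 4
Double every second digit counting from the check-digit position (so the 1st, 3rd, 5th, ... of the partial from the right).
  doubled (with −9 where >9): 1 4 5 6 3 3 2 → sum 24
  kept as-is: 6 8 9 2 6 7 4 → sum 42
Total = 24 + 42 = 66.
Check digit = (10 − (66 mod 10)) mod 10 = 4.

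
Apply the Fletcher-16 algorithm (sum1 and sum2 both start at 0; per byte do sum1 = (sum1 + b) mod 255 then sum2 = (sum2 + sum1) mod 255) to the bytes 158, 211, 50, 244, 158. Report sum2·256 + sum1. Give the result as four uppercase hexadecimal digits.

8738

Running sums (mod 255):
  after byte 0 (158): sum1=158, sum2=158
  after byte 1 (211): sum1=114, sum2=17
  after byte 2 (50): sum1=164, sum2=181
  after byte 3 (244): sum1=153, sum2=79
  after byte 4 (158): sum1=56, sum2=135
Checksum = sum2·256 + sum1 = 135·256 + 56 = 34616 = 0x8738.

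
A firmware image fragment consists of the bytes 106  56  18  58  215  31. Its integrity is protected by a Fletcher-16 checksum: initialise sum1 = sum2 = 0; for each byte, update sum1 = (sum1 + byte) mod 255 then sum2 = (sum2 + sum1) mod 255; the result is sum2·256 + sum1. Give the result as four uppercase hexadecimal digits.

Running sums (mod 255):
  after byte 0 (106): sum1=106, sum2=106
  after byte 1 (56): sum1=162, sum2=13
  after byte 2 (18): sum1=180, sum2=193
  after byte 3 (58): sum1=238, sum2=176
  after byte 4 (215): sum1=198, sum2=119
  after byte 5 (31): sum1=229, sum2=93
Checksum = sum2·256 + sum1 = 93·256 + 229 = 24037 = 0x5DE5.

5DE5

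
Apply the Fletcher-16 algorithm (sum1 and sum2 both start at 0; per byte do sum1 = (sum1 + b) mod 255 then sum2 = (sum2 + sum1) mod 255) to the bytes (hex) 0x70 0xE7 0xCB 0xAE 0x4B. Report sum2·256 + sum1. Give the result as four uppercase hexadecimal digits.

DD1E

Running sums (mod 255):
  after byte 0 (0x70): sum1=112, sum2=112
  after byte 1 (0xE7): sum1=88, sum2=200
  after byte 2 (0xCB): sum1=36, sum2=236
  after byte 3 (0xAE): sum1=210, sum2=191
  after byte 4 (0x4B): sum1=30, sum2=221
Checksum = sum2·256 + sum1 = 221·256 + 30 = 56606 = 0xDD1E.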